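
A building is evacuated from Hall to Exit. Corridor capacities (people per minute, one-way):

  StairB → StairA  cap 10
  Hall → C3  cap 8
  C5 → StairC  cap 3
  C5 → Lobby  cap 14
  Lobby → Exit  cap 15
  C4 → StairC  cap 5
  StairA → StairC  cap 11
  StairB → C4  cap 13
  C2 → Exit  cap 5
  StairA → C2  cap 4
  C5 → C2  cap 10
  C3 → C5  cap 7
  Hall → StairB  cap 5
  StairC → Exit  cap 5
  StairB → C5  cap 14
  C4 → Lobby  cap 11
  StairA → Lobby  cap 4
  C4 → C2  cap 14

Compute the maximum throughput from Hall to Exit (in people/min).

Augment Hall→C3→C5→StairC→Exit: bottleneck 3, flow now 3.
Augment Hall→C3→C5→C2→Exit: bottleneck 4, flow now 7.
Augment Hall→StairB→C5→C2→Exit: bottleneck 1, flow now 8.
Augment Hall→StairB→C5→Lobby→Exit: bottleneck 4, flow now 12.
No augmenting path remains; maximum flow = 12.
In the residual graph, reachable from Hall: {Hall, C3}.
Min-cut edges: Hall→StairB (5), C3→C5 (7); capacity 5 + 7 = 12.
This cut is saturated, so no flow can exceed 12.

12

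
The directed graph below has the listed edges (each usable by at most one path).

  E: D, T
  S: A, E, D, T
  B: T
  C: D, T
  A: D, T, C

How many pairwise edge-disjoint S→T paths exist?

3

Assign every edge capacity 1; by Menger, the answer equals the max flow.
Path S→T (+1); total 1.
Path S→A→T (+1); total 2.
Path S→E→T (+1); total 3.
No residual S→T path; max flow = 3.
Certifying cut of size 3: {S→A, S→E, S→T}.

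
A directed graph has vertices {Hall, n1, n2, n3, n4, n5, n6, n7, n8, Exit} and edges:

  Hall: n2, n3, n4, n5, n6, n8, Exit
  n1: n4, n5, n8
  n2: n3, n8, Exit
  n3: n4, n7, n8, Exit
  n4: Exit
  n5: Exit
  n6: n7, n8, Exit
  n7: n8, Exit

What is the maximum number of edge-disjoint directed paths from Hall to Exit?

6

Assign every edge capacity 1; by Menger, the answer equals the max flow.
Path Hall→Exit (+1); total 1.
Path Hall→n2→Exit (+1); total 2.
Path Hall→n3→Exit (+1); total 3.
Path Hall→n4→Exit (+1); total 4.
Path Hall→n5→Exit (+1); total 5.
Path Hall→n6→Exit (+1); total 6.
No residual Hall→Exit path; max flow = 6.
Certifying cut of size 6: {Hall→Exit, Hall→n2, Hall→n3, Hall→n4, Hall→n5, Hall→n6}.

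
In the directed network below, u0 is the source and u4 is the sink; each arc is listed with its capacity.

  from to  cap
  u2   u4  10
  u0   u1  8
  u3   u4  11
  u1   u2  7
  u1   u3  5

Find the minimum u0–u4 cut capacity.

Augment u0→u1→u2→u4: bottleneck 7, flow now 7.
Augment u0→u1→u3→u4: bottleneck 1, flow now 8.
No augmenting path remains; maximum flow = 8.
By max-flow min-cut, the minimum cut capacity equals the max flow.
In the residual graph, reachable from u0: {u0}.
Min-cut edges: u0→u1 (8); capacity 8 = 8.

8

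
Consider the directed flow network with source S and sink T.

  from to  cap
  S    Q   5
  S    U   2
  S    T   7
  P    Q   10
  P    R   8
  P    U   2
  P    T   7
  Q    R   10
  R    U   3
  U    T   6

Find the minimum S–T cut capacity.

Augment S→T: bottleneck 7, flow now 7.
Augment S→U→T: bottleneck 2, flow now 9.
Augment S→Q→R→U→T: bottleneck 3, flow now 12.
No augmenting path remains; maximum flow = 12.
By max-flow min-cut, the minimum cut capacity equals the max flow.
In the residual graph, reachable from S: {S, Q, R}.
Min-cut edges: S→U (2), S→T (7), R→U (3); capacity 2 + 7 + 3 = 12.

12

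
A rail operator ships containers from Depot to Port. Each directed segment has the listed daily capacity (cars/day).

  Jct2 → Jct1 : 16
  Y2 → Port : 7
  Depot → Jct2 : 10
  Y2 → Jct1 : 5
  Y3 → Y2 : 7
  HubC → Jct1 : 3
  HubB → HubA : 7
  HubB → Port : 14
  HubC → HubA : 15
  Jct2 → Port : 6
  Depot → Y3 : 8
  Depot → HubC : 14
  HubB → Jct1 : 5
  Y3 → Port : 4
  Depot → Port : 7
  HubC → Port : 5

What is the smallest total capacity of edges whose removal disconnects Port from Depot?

Augment Depot→Port: bottleneck 7, flow now 7.
Augment Depot→HubC→Port: bottleneck 5, flow now 12.
Augment Depot→Y3→Port: bottleneck 4, flow now 16.
Augment Depot→Jct2→Port: bottleneck 6, flow now 22.
Augment Depot→Y3→Y2→Port: bottleneck 4, flow now 26.
No augmenting path remains; maximum flow = 26.
By max-flow min-cut, the minimum cut capacity equals the max flow.
In the residual graph, reachable from Depot: {Depot, HubC, Jct2, HubA, Jct1}.
Min-cut edges: Depot→Y3 (8), Depot→Port (7), HubC→Port (5), Jct2→Port (6); capacity 8 + 7 + 5 + 6 = 26.

26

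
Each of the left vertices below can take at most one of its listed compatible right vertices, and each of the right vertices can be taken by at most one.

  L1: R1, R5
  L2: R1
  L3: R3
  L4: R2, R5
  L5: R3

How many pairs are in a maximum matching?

4

Unit-capacity flow: source→left, listed edges, right→sink; max matching = max flow.
Augmenting path L1→R1 (+1); matched 1.
Augmenting path L3→R3 (+1); matched 2.
Augmenting path L4→R2 (+1); matched 3.
Augmenting path L2→R1→L1→R5 (+1); matched 4.
No augmenting path remains; maximum matching = 4.
König certificate: {L1, L2, L4, R3} is a vertex cover of size 4 (every listed pair touches it), so no matching can be larger.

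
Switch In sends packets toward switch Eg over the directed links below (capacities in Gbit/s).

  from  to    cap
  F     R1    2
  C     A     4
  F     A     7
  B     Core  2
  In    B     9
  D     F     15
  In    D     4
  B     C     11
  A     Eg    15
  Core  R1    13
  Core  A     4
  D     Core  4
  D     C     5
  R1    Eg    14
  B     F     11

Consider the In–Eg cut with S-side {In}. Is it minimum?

Given cut capacity: 4 + 9 = 13.
Augment In→D→C→A→Eg: bottleneck 4, flow now 4.
Augment In→B→F→R1→Eg: bottleneck 2, flow now 6.
Augment In→B→F→A→Eg: bottleneck 7, flow now 13.
No augmenting path remains; maximum flow = 13.
Cut capacity 13 equals the max flow, so it is a minimum cut.

Yes — it is a minimum cut (capacity 13).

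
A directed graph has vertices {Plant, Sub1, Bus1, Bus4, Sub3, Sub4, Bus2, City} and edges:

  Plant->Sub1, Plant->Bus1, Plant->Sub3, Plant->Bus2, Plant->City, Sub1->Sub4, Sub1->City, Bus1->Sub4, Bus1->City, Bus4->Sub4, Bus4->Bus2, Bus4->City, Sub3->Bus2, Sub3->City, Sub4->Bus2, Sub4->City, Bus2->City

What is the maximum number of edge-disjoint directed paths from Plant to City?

Assign every edge capacity 1; by Menger, the answer equals the max flow.
Path Plant→City (+1); total 1.
Path Plant→Sub1→City (+1); total 2.
Path Plant→Bus1→City (+1); total 3.
Path Plant→Sub3→City (+1); total 4.
Path Plant→Bus2→City (+1); total 5.
No residual Plant→City path; max flow = 5.
Certifying cut of size 5: {Plant→Bus1, Plant→Bus2, Plant→City, Plant→Sub1, Plant→Sub3}.

5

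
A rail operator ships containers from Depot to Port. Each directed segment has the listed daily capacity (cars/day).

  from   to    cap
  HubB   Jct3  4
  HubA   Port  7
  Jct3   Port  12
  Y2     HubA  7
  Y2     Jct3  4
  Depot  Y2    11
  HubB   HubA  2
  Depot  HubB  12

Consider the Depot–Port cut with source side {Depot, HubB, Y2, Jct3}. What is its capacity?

21

Edges leaving {Depot, HubB, Y2, Jct3}: HubB→HubA (2), Y2→HubA (7), Jct3→Port (12).
Cut capacity = 2 + 7 + 12 = 21.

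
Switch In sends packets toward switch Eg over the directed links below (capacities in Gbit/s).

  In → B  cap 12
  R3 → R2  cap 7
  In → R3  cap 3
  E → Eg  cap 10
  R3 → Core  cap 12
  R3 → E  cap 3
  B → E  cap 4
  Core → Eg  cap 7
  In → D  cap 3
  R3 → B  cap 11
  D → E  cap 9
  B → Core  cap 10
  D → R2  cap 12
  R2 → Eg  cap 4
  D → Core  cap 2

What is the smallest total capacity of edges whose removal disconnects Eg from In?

17

Augment In→R3→E→Eg: bottleneck 3, flow now 3.
Augment In→D→E→Eg: bottleneck 3, flow now 6.
Augment In→B→E→Eg: bottleneck 4, flow now 10.
Augment In→B→Core→Eg: bottleneck 7, flow now 17.
No augmenting path remains; maximum flow = 17.
By max-flow min-cut, the minimum cut capacity equals the max flow.
In the residual graph, reachable from In: {In, B, Core}.
Min-cut edges: In→R3 (3), In→D (3), B→E (4), Core→Eg (7); capacity 3 + 3 + 4 + 7 = 17.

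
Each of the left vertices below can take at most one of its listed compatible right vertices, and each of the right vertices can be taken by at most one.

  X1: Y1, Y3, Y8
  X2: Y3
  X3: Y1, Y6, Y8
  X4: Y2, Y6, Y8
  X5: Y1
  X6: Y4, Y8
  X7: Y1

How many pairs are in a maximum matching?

6

Unit-capacity flow: source→left, listed edges, right→sink; max matching = max flow.
Augmenting path X1→Y1 (+1); matched 1.
Augmenting path X2→Y3 (+1); matched 2.
Augmenting path X3→Y6 (+1); matched 3.
Augmenting path X4→Y2 (+1); matched 4.
Augmenting path X6→Y4 (+1); matched 5.
Augmenting path X5→Y1→X1→Y8 (+1); matched 6.
No augmenting path remains; maximum matching = 6.
König certificate: {X1, X2, X3, X4, X6, Y1} is a vertex cover of size 6 (every listed pair touches it), so no matching can be larger.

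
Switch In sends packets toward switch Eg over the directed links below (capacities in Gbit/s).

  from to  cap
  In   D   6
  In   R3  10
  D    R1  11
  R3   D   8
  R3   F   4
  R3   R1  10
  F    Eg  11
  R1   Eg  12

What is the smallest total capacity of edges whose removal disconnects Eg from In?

Augment In→D→R1→Eg: bottleneck 6, flow now 6.
Augment In→R3→F→Eg: bottleneck 4, flow now 10.
Augment In→R3→R1→Eg: bottleneck 6, flow now 16.
No augmenting path remains; maximum flow = 16.
By max-flow min-cut, the minimum cut capacity equals the max flow.
In the residual graph, reachable from In: {In}.
Min-cut edges: In→D (6), In→R3 (10); capacity 6 + 10 = 16.

16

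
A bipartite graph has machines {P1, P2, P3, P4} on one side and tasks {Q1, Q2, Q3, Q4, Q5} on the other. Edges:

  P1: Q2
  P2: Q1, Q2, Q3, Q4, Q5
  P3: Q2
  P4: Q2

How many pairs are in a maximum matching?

Unit-capacity flow: source→left, listed edges, right→sink; max matching = max flow.
Augmenting path P1→Q2 (+1); matched 1.
Augmenting path P2→Q1 (+1); matched 2.
No augmenting path remains; maximum matching = 2.
König certificate: {P2, Q2} is a vertex cover of size 2 (every listed pair touches it), so no matching can be larger.

2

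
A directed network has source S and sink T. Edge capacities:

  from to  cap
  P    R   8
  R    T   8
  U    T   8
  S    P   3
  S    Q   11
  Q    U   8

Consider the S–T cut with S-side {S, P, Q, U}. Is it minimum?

No — its capacity is 16, but the minimum cut has capacity 11.

Given cut capacity: 8 + 8 = 16.
Augment S→P→R→T: bottleneck 3, flow now 3.
Augment S→Q→U→T: bottleneck 8, flow now 11.
No augmenting path remains; maximum flow = 11.
In the residual graph, reachable from S: {S, Q}.
Min-cut edges: S→P (3), Q→U (8); capacity 3 + 8 = 11.
Cut capacity 16 exceeds the max flow 11, so it is not minimum.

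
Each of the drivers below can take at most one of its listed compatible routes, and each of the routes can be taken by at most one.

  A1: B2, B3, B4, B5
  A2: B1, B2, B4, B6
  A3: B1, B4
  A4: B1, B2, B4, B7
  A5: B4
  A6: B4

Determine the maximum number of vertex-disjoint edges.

Unit-capacity flow: source→left, listed edges, right→sink; max matching = max flow.
Augmenting path A1→B2 (+1); matched 1.
Augmenting path A2→B1 (+1); matched 2.
Augmenting path A3→B4 (+1); matched 3.
Augmenting path A4→B7 (+1); matched 4.
Augmenting path A5→B4→A3→B1→A2→B6 (+1); matched 5.
No augmenting path remains; maximum matching = 5.
König certificate: {A1, A2, A3, A4, B4} is a vertex cover of size 5 (every listed pair touches it), so no matching can be larger.

5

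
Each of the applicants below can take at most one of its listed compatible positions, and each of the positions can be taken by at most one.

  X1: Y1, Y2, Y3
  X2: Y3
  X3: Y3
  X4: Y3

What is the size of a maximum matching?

2

Unit-capacity flow: source→left, listed edges, right→sink; max matching = max flow.
Augmenting path X1→Y1 (+1); matched 1.
Augmenting path X2→Y3 (+1); matched 2.
No augmenting path remains; maximum matching = 2.
König certificate: {X1, Y3} is a vertex cover of size 2 (every listed pair touches it), so no matching can be larger.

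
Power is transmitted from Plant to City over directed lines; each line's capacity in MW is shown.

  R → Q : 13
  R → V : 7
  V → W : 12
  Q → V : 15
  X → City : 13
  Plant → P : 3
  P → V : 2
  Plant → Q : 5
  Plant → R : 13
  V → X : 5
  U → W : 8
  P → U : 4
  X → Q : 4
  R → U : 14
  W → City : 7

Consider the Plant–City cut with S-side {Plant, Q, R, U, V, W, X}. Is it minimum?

No — its capacity is 23, but the minimum cut has capacity 12.

Given cut capacity: 3 + 7 + 13 = 23.
Augment Plant→P→U→W→City: bottleneck 3, flow now 3.
Augment Plant→Q→V→W→City: bottleneck 4, flow now 7.
Augment Plant→Q→V→X→City: bottleneck 1, flow now 8.
Augment Plant→R→V→X→City: bottleneck 4, flow now 12.
No augmenting path remains; maximum flow = 12.
In the residual graph, reachable from Plant: {Plant, P, Q, R, U, V, W}.
Min-cut edges: V→X (5), W→City (7); capacity 5 + 7 = 12.
Cut capacity 23 exceeds the max flow 12, so it is not minimum.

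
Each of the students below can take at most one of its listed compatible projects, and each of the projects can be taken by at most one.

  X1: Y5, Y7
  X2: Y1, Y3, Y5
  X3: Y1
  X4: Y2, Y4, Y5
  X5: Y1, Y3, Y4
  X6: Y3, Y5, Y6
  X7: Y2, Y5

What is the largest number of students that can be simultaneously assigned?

Unit-capacity flow: source→left, listed edges, right→sink; max matching = max flow.
Augmenting path X1→Y5 (+1); matched 1.
Augmenting path X2→Y1 (+1); matched 2.
Augmenting path X4→Y2 (+1); matched 3.
Augmenting path X5→Y3 (+1); matched 4.
Augmenting path X6→Y6 (+1); matched 5.
Augmenting path X7→Y2→X4→Y4 (+1); matched 6.
Augmenting path X3→Y1→X2→Y5→X1→Y7 (+1); matched 7.
No augmenting path remains; maximum matching = 7.
König certificate: {X1, X2, X3, X4, X5, X6, X7} is a vertex cover of size 7 (every listed pair touches it), so no matching can be larger.

7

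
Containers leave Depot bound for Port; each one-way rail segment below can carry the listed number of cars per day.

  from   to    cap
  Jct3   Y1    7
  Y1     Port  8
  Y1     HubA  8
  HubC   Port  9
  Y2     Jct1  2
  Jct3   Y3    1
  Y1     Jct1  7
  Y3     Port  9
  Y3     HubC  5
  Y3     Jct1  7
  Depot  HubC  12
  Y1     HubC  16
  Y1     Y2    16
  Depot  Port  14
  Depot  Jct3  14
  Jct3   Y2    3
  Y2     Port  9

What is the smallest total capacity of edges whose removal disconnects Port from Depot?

34

Augment Depot→Port: bottleneck 14, flow now 14.
Augment Depot→HubC→Port: bottleneck 9, flow now 23.
Augment Depot→Jct3→Y3→Port: bottleneck 1, flow now 24.
Augment Depot→Jct3→Y1→Port: bottleneck 7, flow now 31.
Augment Depot→Jct3→Y2→Port: bottleneck 3, flow now 34.
No augmenting path remains; maximum flow = 34.
By max-flow min-cut, the minimum cut capacity equals the max flow.
In the residual graph, reachable from Depot: {Depot, Jct3, HubC}.
Min-cut edges: Depot→Port (14), Jct3→Y3 (1), Jct3→Y1 (7), Jct3→Y2 (3), HubC→Port (9); capacity 14 + 1 + 7 + 3 + 9 = 34.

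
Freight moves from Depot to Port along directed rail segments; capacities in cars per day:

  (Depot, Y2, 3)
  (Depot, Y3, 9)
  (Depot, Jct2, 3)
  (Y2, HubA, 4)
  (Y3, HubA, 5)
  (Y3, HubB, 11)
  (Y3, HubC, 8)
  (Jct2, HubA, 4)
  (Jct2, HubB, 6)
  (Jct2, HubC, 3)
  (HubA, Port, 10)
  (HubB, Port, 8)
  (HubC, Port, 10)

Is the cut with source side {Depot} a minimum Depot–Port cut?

Yes — it is a minimum cut (capacity 15).

Given cut capacity: 3 + 9 + 3 = 15.
Augment Depot→Y2→HubA→Port: bottleneck 3, flow now 3.
Augment Depot→Y3→HubA→Port: bottleneck 5, flow now 8.
Augment Depot→Y3→HubB→Port: bottleneck 4, flow now 12.
Augment Depot→Jct2→HubA→Port: bottleneck 2, flow now 14.
Augment Depot→Jct2→HubB→Port: bottleneck 1, flow now 15.
No augmenting path remains; maximum flow = 15.
Cut capacity 15 equals the max flow, so it is a minimum cut.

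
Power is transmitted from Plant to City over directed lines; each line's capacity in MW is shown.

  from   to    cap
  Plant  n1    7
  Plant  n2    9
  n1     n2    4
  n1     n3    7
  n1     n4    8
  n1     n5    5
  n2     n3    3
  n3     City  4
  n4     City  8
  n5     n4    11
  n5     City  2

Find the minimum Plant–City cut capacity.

Augment Plant→n1→n3→City: bottleneck 4, flow now 4.
Augment Plant→n1→n4→City: bottleneck 3, flow now 7.
Augment Plant→n2→n3→n1→n4→City: bottleneck 3, flow now 10. (uses reverse residual edge)
No augmenting path remains; maximum flow = 10.
By max-flow min-cut, the minimum cut capacity equals the max flow.
In the residual graph, reachable from Plant: {Plant, n2}.
Min-cut edges: Plant→n1 (7), n2→n3 (3); capacity 7 + 3 = 10.

10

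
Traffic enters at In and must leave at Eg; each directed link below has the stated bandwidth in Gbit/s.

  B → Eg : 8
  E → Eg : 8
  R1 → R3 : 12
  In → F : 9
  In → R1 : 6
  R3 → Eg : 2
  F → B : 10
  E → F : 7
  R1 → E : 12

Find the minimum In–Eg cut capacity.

Augment In→R1→R3→Eg: bottleneck 2, flow now 2.
Augment In→R1→E→Eg: bottleneck 4, flow now 6.
Augment In→F→B→Eg: bottleneck 8, flow now 14.
No augmenting path remains; maximum flow = 14.
By max-flow min-cut, the minimum cut capacity equals the max flow.
In the residual graph, reachable from In: {In, F, B}.
Min-cut edges: In→R1 (6), B→Eg (8); capacity 6 + 8 = 14.

14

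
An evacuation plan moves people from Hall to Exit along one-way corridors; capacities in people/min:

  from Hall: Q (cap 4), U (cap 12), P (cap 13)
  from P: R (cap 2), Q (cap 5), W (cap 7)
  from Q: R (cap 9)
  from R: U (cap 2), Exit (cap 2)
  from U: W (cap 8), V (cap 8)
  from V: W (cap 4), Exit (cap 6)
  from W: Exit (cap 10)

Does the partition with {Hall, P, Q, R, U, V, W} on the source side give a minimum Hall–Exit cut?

Given cut capacity: 2 + 6 + 10 = 18.
Augment Hall→P→R→Exit: bottleneck 2, flow now 2.
Augment Hall→P→W→Exit: bottleneck 7, flow now 9.
Augment Hall→U→V→Exit: bottleneck 6, flow now 15.
Augment Hall→U→W→Exit: bottleneck 3, flow now 18.
No augmenting path remains; maximum flow = 18.
Cut capacity 18 equals the max flow, so it is a minimum cut.

Yes — it is a minimum cut (capacity 18).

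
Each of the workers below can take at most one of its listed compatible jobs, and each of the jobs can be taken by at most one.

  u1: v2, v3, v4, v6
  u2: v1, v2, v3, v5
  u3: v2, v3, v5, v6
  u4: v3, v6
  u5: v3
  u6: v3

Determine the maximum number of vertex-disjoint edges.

Unit-capacity flow: source→left, listed edges, right→sink; max matching = max flow.
Augmenting path u1→v2 (+1); matched 1.
Augmenting path u2→v1 (+1); matched 2.
Augmenting path u3→v3 (+1); matched 3.
Augmenting path u4→v6 (+1); matched 4.
Augmenting path u5→v3→u3→v5 (+1); matched 5.
No augmenting path remains; maximum matching = 5.
König certificate: {u1, u2, u3, u4, v3} is a vertex cover of size 5 (every listed pair touches it), so no matching can be larger.

5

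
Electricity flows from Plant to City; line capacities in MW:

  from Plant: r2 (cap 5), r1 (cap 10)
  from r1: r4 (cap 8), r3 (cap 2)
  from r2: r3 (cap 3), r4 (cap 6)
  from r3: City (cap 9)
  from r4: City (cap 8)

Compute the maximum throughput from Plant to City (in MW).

Augment Plant→r1→r3→City: bottleneck 2, flow now 2.
Augment Plant→r1→r4→City: bottleneck 8, flow now 10.
Augment Plant→r2→r3→City: bottleneck 3, flow now 13.
No augmenting path remains; maximum flow = 13.
In the residual graph, reachable from Plant: {Plant, r1, r2, r4}.
Min-cut edges: r1→r3 (2), r2→r3 (3), r4→City (8); capacity 2 + 3 + 8 = 13.
This cut is saturated, so no flow can exceed 13.

13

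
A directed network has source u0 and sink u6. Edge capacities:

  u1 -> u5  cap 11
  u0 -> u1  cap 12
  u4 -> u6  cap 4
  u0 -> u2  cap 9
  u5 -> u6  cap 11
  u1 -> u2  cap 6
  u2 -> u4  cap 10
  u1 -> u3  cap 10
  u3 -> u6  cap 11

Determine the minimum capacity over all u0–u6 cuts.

Augment u0→u1→u3→u6: bottleneck 10, flow now 10.
Augment u0→u1→u5→u6: bottleneck 2, flow now 12.
Augment u0→u2→u4→u6: bottleneck 4, flow now 16.
No augmenting path remains; maximum flow = 16.
By max-flow min-cut, the minimum cut capacity equals the max flow.
In the residual graph, reachable from u0: {u0, u2, u4}.
Min-cut edges: u0→u1 (12), u4→u6 (4); capacity 12 + 4 = 16.

16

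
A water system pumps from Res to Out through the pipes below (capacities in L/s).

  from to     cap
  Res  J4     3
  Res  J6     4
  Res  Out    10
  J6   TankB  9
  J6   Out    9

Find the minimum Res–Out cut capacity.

14

Augment Res→Out: bottleneck 10, flow now 10.
Augment Res→J6→Out: bottleneck 4, flow now 14.
No augmenting path remains; maximum flow = 14.
By max-flow min-cut, the minimum cut capacity equals the max flow.
In the residual graph, reachable from Res: {Res, J4}.
Min-cut edges: Res→J6 (4), Res→Out (10); capacity 4 + 10 = 14.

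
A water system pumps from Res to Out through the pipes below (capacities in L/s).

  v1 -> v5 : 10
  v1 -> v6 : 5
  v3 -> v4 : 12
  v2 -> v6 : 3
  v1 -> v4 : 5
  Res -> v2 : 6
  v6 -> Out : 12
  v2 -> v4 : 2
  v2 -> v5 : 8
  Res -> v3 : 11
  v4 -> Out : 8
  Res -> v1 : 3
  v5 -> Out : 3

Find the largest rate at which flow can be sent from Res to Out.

Augment Res→v1→v4→Out: bottleneck 3, flow now 3.
Augment Res→v2→v4→Out: bottleneck 2, flow now 5.
Augment Res→v2→v5→Out: bottleneck 3, flow now 8.
Augment Res→v2→v6→Out: bottleneck 1, flow now 9.
Augment Res→v3→v4→Out: bottleneck 3, flow now 12.
Augment Res→v3→v4→v1→v6→Out: bottleneck 3, flow now 15. (uses reverse residual edge)
Augment Res→v3→v4→v2→v6→Out: bottleneck 2, flow now 17. (uses reverse residual edge)
No augmenting path remains; maximum flow = 17.
In the residual graph, reachable from Res: {Res, v3, v4}.
Min-cut edges: Res→v1 (3), Res→v2 (6), v4→Out (8); capacity 3 + 6 + 8 = 17.
This cut is saturated, so no flow can exceed 17.

17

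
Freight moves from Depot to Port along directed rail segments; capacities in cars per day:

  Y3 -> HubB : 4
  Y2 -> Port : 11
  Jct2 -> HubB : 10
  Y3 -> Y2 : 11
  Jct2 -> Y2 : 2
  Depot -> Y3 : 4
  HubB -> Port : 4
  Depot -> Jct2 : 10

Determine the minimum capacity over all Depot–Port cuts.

Augment Depot→Y3→HubB→Port: bottleneck 4, flow now 4.
Augment Depot→Jct2→Y2→Port: bottleneck 2, flow now 6.
Augment Depot→Jct2→HubB→Y3→Y2→Port: bottleneck 4, flow now 10. (uses reverse residual edge)
No augmenting path remains; maximum flow = 10.
By max-flow min-cut, the minimum cut capacity equals the max flow.
In the residual graph, reachable from Depot: {Depot, Jct2, HubB}.
Min-cut edges: Depot→Y3 (4), Jct2→Y2 (2), HubB→Port (4); capacity 4 + 2 + 4 = 10.

10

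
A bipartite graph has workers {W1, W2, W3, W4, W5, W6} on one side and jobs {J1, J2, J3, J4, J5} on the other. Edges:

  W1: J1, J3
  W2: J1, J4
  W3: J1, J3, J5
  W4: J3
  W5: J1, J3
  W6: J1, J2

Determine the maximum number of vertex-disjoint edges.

Unit-capacity flow: source→left, listed edges, right→sink; max matching = max flow.
Augmenting path W1→J1 (+1); matched 1.
Augmenting path W2→J4 (+1); matched 2.
Augmenting path W3→J3 (+1); matched 3.
Augmenting path W6→J2 (+1); matched 4.
Augmenting path W4→J3→W3→J5 (+1); matched 5.
No augmenting path remains; maximum matching = 5.
König certificate: {W2, W3, W6, J1, J3} is a vertex cover of size 5 (every listed pair touches it), so no matching can be larger.

5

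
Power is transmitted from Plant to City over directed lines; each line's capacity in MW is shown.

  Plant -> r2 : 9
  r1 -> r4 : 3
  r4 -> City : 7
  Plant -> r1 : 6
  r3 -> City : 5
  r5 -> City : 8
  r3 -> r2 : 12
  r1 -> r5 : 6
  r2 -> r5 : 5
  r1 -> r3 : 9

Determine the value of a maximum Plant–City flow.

11

Augment Plant→r1→r3→City: bottleneck 5, flow now 5.
Augment Plant→r1→r4→City: bottleneck 1, flow now 6.
Augment Plant→r2→r5→City: bottleneck 5, flow now 11.
No augmenting path remains; maximum flow = 11.
In the residual graph, reachable from Plant: {Plant, r2}.
Min-cut edges: Plant→r1 (6), r2→r5 (5); capacity 6 + 5 = 11.
This cut is saturated, so no flow can exceed 11.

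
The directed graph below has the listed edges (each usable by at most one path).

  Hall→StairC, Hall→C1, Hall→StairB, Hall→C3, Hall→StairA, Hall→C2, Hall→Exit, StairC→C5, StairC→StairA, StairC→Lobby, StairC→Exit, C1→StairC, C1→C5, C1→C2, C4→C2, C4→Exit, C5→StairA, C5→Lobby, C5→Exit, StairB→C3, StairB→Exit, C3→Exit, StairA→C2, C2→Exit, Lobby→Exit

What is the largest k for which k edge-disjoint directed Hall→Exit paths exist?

Assign every edge capacity 1; by Menger, the answer equals the max flow.
Path Hall→Exit (+1); total 1.
Path Hall→StairC→Exit (+1); total 2.
Path Hall→StairB→Exit (+1); total 3.
Path Hall→C3→Exit (+1); total 4.
Path Hall→C2→Exit (+1); total 5.
Path Hall→C1→C5→Exit (+1); total 6.
No residual Hall→Exit path; max flow = 6.
Certifying cut of size 6: {C2→Exit, Hall→C1, Hall→C3, Hall→Exit, Hall→StairB, Hall→StairC}.

6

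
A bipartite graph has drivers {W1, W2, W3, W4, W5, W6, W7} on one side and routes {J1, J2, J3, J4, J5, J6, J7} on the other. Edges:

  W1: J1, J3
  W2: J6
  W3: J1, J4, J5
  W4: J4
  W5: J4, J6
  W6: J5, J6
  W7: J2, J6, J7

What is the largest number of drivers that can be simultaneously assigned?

6

Unit-capacity flow: source→left, listed edges, right→sink; max matching = max flow.
Augmenting path W1→J1 (+1); matched 1.
Augmenting path W2→J6 (+1); matched 2.
Augmenting path W3→J4 (+1); matched 3.
Augmenting path W6→J5 (+1); matched 4.
Augmenting path W7→J2 (+1); matched 5.
Augmenting path W4→J4→W3→J1→W1→J3 (+1); matched 6.
No augmenting path remains; maximum matching = 6.
König certificate: {W1, W3, W6, W7, J4, J6} is a vertex cover of size 6 (every listed pair touches it), so no matching can be larger.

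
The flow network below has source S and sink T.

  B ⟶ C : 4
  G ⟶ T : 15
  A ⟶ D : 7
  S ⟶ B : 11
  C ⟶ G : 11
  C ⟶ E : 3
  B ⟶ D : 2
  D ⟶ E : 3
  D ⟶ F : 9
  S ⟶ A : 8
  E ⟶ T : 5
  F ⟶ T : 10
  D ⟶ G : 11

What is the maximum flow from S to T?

13

Augment S→A→D→E→T: bottleneck 3, flow now 3.
Augment S→A→D→F→T: bottleneck 4, flow now 7.
Augment S→B→C→E→T: bottleneck 2, flow now 9.
Augment S→B→C→G→T: bottleneck 2, flow now 11.
Augment S→B→D→F→T: bottleneck 2, flow now 13.
No augmenting path remains; maximum flow = 13.
In the residual graph, reachable from S: {S, A, B}.
Min-cut edges: A→D (7), B→C (4), B→D (2); capacity 7 + 4 + 2 = 13.
This cut is saturated, so no flow can exceed 13.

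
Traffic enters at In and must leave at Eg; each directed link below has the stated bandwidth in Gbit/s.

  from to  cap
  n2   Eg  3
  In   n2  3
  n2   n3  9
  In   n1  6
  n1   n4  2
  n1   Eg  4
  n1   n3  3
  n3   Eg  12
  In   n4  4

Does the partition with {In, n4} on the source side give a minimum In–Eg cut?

Yes — it is a minimum cut (capacity 9).

Given cut capacity: 6 + 3 = 9.
Augment In→n1→Eg: bottleneck 4, flow now 4.
Augment In→n2→Eg: bottleneck 3, flow now 7.
Augment In→n1→n3→Eg: bottleneck 2, flow now 9.
No augmenting path remains; maximum flow = 9.
Cut capacity 9 equals the max flow, so it is a minimum cut.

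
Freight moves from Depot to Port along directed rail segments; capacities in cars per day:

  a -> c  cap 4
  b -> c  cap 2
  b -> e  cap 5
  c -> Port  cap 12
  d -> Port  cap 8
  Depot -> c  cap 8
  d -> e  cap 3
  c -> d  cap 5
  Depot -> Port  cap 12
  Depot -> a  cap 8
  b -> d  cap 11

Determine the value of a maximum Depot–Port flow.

24

Augment Depot→Port: bottleneck 12, flow now 12.
Augment Depot→c→Port: bottleneck 8, flow now 20.
Augment Depot→a→c→Port: bottleneck 4, flow now 24.
No augmenting path remains; maximum flow = 24.
In the residual graph, reachable from Depot: {Depot, a}.
Min-cut edges: Depot→c (8), Depot→Port (12), a→c (4); capacity 8 + 12 + 4 = 24.
This cut is saturated, so no flow can exceed 24.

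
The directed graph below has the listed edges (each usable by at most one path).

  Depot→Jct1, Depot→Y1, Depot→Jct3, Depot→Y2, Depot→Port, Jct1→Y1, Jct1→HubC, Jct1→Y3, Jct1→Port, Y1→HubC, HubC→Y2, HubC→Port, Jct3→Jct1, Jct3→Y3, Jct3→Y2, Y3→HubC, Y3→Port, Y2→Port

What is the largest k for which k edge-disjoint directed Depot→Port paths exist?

Assign every edge capacity 1; by Menger, the answer equals the max flow.
Path Depot→Port (+1); total 1.
Path Depot→Jct1→Port (+1); total 2.
Path Depot→Y2→Port (+1); total 3.
Path Depot→Y1→HubC→Port (+1); total 4.
Path Depot→Jct3→Y3→Port (+1); total 5.
No residual Depot→Port path; max flow = 5.
Certifying cut of size 5: {Depot→Jct1, Depot→Jct3, Depot→Port, Depot→Y1, Depot→Y2}.

5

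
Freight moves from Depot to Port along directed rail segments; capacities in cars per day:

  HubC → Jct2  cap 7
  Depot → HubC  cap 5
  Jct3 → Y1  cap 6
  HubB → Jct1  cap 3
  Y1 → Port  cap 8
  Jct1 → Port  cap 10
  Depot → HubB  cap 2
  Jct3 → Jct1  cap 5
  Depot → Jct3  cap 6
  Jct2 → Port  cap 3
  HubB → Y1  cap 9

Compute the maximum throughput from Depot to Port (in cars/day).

11

Augment Depot→HubB→Jct1→Port: bottleneck 2, flow now 2.
Augment Depot→HubC→Jct2→Port: bottleneck 3, flow now 5.
Augment Depot→Jct3→Jct1→Port: bottleneck 5, flow now 10.
Augment Depot→Jct3→Y1→Port: bottleneck 1, flow now 11.
No augmenting path remains; maximum flow = 11.
In the residual graph, reachable from Depot: {Depot, HubC, Jct2}.
Min-cut edges: Depot→HubB (2), Depot→Jct3 (6), Jct2→Port (3); capacity 2 + 6 + 3 = 11.
This cut is saturated, so no flow can exceed 11.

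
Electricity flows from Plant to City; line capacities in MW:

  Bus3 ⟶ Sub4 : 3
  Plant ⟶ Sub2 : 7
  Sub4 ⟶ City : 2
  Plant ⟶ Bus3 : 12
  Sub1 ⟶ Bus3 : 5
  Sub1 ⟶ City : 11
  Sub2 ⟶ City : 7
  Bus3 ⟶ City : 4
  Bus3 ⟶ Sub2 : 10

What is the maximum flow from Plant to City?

Augment Plant→Bus3→City: bottleneck 4, flow now 4.
Augment Plant→Sub2→City: bottleneck 7, flow now 11.
Augment Plant→Bus3→Sub4→City: bottleneck 2, flow now 13.
No augmenting path remains; maximum flow = 13.
In the residual graph, reachable from Plant: {Plant, Bus3, Sub4, Sub2}.
Min-cut edges: Bus3→City (4), Sub4→City (2), Sub2→City (7); capacity 4 + 2 + 7 = 13.
This cut is saturated, so no flow can exceed 13.

13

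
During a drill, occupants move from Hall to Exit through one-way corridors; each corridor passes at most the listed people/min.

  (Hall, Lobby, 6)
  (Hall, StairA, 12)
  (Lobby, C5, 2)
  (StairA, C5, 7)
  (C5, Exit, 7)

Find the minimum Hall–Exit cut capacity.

7

Augment Hall→Lobby→C5→Exit: bottleneck 2, flow now 2.
Augment Hall→StairA→C5→Exit: bottleneck 5, flow now 7.
No augmenting path remains; maximum flow = 7.
By max-flow min-cut, the minimum cut capacity equals the max flow.
In the residual graph, reachable from Hall: {Hall, Lobby, StairA, C5}.
Min-cut edges: C5→Exit (7); capacity 7 = 7.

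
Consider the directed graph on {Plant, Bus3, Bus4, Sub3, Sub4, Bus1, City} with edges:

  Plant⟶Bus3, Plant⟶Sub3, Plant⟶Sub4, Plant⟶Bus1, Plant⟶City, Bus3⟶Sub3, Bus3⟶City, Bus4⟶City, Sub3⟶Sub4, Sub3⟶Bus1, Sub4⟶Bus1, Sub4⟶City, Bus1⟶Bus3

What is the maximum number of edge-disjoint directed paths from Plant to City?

Assign every edge capacity 1; by Menger, the answer equals the max flow.
Path Plant→City (+1); total 1.
Path Plant→Bus3→City (+1); total 2.
Path Plant→Sub4→City (+1); total 3.
No residual Plant→City path; max flow = 3.
Certifying cut of size 3: {Bus3→City, Plant→City, Sub4→City}.

3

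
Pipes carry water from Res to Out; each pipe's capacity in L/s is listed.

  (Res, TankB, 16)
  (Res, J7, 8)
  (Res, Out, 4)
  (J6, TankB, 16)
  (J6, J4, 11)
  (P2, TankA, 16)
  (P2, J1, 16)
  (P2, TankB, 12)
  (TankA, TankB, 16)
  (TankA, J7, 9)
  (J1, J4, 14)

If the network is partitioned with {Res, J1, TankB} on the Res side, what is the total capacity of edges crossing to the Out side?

26

Edges leaving {Res, J1, TankB}: Res→J7 (8), Res→Out (4), J1→J4 (14).
Cut capacity = 8 + 4 + 14 = 26.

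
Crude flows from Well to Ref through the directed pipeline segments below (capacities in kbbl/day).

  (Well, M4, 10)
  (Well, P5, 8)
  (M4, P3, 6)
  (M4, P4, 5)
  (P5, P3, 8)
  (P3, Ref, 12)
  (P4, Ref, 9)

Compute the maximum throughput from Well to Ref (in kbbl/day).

Augment Well→M4→P3→Ref: bottleneck 6, flow now 6.
Augment Well→M4→P4→Ref: bottleneck 4, flow now 10.
Augment Well→P5→P3→Ref: bottleneck 6, flow now 16.
Augment Well→P5→P3→M4→P4→Ref: bottleneck 1, flow now 17. (uses reverse residual edge)
No augmenting path remains; maximum flow = 17.
In the residual graph, reachable from Well: {Well, M4, P5, P3}.
Min-cut edges: M4→P4 (5), P3→Ref (12); capacity 5 + 12 = 17.
This cut is saturated, so no flow can exceed 17.

17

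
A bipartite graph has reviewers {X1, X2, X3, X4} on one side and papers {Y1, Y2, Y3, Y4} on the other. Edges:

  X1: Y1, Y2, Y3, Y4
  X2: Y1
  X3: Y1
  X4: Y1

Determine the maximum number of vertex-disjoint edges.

2

Unit-capacity flow: source→left, listed edges, right→sink; max matching = max flow.
Augmenting path X1→Y1 (+1); matched 1.
Augmenting path X2→Y1→X1→Y2 (+1); matched 2.
No augmenting path remains; maximum matching = 2.
König certificate: {X1, Y1} is a vertex cover of size 2 (every listed pair touches it), so no matching can be larger.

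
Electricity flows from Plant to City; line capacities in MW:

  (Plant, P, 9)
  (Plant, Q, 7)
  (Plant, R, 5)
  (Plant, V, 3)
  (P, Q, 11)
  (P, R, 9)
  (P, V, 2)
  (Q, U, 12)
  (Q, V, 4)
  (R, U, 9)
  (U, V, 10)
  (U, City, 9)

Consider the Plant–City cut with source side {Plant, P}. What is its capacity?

37

Edges leaving {Plant, P}: Plant→Q (7), Plant→R (5), Plant→V (3), P→Q (11), P→R (9), P→V (2).
Cut capacity = 7 + 5 + 3 + 11 + 9 + 2 = 37.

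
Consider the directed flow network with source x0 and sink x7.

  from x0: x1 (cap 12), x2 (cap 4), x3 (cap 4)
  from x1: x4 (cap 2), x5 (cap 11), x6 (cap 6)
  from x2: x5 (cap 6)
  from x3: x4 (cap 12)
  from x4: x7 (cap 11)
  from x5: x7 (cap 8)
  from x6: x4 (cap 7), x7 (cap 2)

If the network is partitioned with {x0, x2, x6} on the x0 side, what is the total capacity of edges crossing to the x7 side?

31

Edges leaving {x0, x2, x6}: x0→x1 (12), x0→x3 (4), x2→x5 (6), x6→x4 (7), x6→x7 (2).
Cut capacity = 12 + 4 + 6 + 7 + 2 = 31.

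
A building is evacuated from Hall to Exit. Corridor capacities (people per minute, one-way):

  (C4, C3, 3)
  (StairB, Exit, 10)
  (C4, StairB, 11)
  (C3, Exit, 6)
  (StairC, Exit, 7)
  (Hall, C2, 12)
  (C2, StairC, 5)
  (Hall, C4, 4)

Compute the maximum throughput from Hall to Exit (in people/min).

Augment Hall→C4→C3→Exit: bottleneck 3, flow now 3.
Augment Hall→C4→StairB→Exit: bottleneck 1, flow now 4.
Augment Hall→C2→StairC→Exit: bottleneck 5, flow now 9.
No augmenting path remains; maximum flow = 9.
In the residual graph, reachable from Hall: {Hall, C2}.
Min-cut edges: Hall→C4 (4), C2→StairC (5); capacity 4 + 5 = 9.
This cut is saturated, so no flow can exceed 9.

9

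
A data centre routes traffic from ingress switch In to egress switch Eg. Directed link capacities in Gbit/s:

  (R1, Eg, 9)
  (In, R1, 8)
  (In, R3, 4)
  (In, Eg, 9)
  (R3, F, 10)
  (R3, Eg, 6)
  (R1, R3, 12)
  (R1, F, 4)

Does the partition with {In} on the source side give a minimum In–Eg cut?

Given cut capacity: 8 + 4 + 9 = 21.
Augment In→Eg: bottleneck 9, flow now 9.
Augment In→R1→Eg: bottleneck 8, flow now 17.
Augment In→R3→Eg: bottleneck 4, flow now 21.
No augmenting path remains; maximum flow = 21.
Cut capacity 21 equals the max flow, so it is a minimum cut.

Yes — it is a minimum cut (capacity 21).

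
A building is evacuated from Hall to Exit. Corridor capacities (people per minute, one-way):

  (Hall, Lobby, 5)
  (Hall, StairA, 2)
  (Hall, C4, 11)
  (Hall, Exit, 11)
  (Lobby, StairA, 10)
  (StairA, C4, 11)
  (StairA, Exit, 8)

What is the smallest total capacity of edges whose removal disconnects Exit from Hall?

18

Augment Hall→Exit: bottleneck 11, flow now 11.
Augment Hall→StairA→Exit: bottleneck 2, flow now 13.
Augment Hall→Lobby→StairA→Exit: bottleneck 5, flow now 18.
No augmenting path remains; maximum flow = 18.
By max-flow min-cut, the minimum cut capacity equals the max flow.
In the residual graph, reachable from Hall: {Hall, C4}.
Min-cut edges: Hall→Lobby (5), Hall→StairA (2), Hall→Exit (11); capacity 5 + 2 + 11 = 18.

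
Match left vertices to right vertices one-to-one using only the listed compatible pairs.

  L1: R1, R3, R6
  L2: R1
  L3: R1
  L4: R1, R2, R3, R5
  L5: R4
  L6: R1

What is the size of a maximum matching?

4

Unit-capacity flow: source→left, listed edges, right→sink; max matching = max flow.
Augmenting path L1→R1 (+1); matched 1.
Augmenting path L4→R2 (+1); matched 2.
Augmenting path L5→R4 (+1); matched 3.
Augmenting path L2→R1→L1→R3 (+1); matched 4.
No augmenting path remains; maximum matching = 4.
König certificate: {L1, L4, L5, R1} is a vertex cover of size 4 (every listed pair touches it), so no matching can be larger.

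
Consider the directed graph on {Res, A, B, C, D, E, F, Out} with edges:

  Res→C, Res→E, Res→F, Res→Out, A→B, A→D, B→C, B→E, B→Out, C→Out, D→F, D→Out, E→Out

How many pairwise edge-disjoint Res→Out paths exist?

Assign every edge capacity 1; by Menger, the answer equals the max flow.
Path Res→Out (+1); total 1.
Path Res→C→Out (+1); total 2.
Path Res→E→Out (+1); total 3.
No residual Res→Out path; max flow = 3.
Certifying cut of size 3: {Res→C, Res→E, Res→Out}.

3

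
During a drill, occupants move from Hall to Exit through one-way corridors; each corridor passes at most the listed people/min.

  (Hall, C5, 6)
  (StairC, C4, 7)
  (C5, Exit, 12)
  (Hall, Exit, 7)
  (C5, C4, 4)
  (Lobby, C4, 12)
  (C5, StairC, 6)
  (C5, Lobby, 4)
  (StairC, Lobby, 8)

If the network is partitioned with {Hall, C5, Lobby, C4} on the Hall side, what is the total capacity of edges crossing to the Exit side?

Edges leaving {Hall, C5, Lobby, C4}: Hall→Exit (7), C5→StairC (6), C5→Exit (12).
Cut capacity = 7 + 6 + 12 = 25.

25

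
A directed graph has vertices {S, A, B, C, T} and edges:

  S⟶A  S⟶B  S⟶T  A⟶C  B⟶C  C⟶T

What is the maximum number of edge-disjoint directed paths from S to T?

Assign every edge capacity 1; by Menger, the answer equals the max flow.
Path S→T (+1); total 1.
Path S→A→C→T (+1); total 2.
No residual S→T path; max flow = 2.
Certifying cut of size 2: {C→T, S→T}.

2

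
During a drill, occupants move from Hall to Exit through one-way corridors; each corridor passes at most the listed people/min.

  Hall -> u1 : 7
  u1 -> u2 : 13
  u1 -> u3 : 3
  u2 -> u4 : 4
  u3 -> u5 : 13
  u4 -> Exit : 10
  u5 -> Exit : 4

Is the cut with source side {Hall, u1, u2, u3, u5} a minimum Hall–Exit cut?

No — its capacity is 8, but the minimum cut has capacity 7.

Given cut capacity: 4 + 4 = 8.
Augment Hall→u1→u2→u4→Exit: bottleneck 4, flow now 4.
Augment Hall→u1→u3→u5→Exit: bottleneck 3, flow now 7.
No augmenting path remains; maximum flow = 7.
In the residual graph, reachable from Hall: {Hall}.
Min-cut edges: Hall→u1 (7); capacity 7 = 7.
Cut capacity 8 exceeds the max flow 7, so it is not minimum.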